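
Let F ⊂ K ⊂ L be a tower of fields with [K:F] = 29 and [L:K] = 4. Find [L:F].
[L:F] = 116

The tower law says that for any tower of field extensions F ⊂ K ⊂ L with finite degrees, [L:F] = [L:K] · [K:F]. Here this gives [L:F] = 4 · 29 = 116.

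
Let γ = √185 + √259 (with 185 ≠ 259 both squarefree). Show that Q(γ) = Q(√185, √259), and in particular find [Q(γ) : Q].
[Q(γ) : Q] = 4 (equivalently, Q(γ) = Q(√185, √259))

Obviously Q(γ) ⊆ Q(√185, √259), and [Q(√185, √259):Q] = 4 (since 185, 259 are distinct squarefree integers > 1 with 47915 not a perfect square). To show equality we compute the minimal polynomial of γ. From γ = √185 + √259: γ^2 = 185 + 2√(47915) + 259 = 444 + 2√(47915), so γ^2 - 444 = 2√(47915); squaring, (γ^2 - 444)^2 = 4·47915, i.e. γ^4 - 888γ^2 + 197136 - 191660 = 0, i.e. γ^4 - 888γ^2 + 5476 = 0. So γ is a root of x^4 - 888x^2 + 5476. This polynomial is irreducible over Q: it has no rational root (each ±√185 ± √259 is irrational), and any factorization into two quadratics over Q would force √(47915) ∈ Q (pairing opposite roots) or √185, √259 ∈ Q (other pairings), all impossible. Hence [Q(γ):Q] = 4 = [Q(√185, √259):Q], so Q(γ) = Q(√185, √259).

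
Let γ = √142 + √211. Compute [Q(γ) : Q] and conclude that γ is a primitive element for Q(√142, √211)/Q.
[Q(γ) : Q] = 4 (equivalently, Q(γ) = Q(√142, √211))

Obviously Q(γ) ⊆ Q(√142, √211), and [Q(√142, √211):Q] = 4 (since 142, 211 are distinct squarefree integers > 1 with 29962 not a perfect square). To show equality we compute the minimal polynomial of γ. From γ = √142 + √211: γ^2 = 142 + 2√(29962) + 211 = 353 + 2√(29962), so γ^2 - 353 = 2√(29962); squaring, (γ^2 - 353)^2 = 4·29962, i.e. γ^4 - 706γ^2 + 124609 - 119848 = 0, i.e. γ^4 - 706γ^2 + 4761 = 0. So γ is a root of x^4 - 706x^2 + 4761. This polynomial is irreducible over Q: it has no rational root (each ±√142 ± √211 is irrational), and any factorization into two quadratics over Q would force √(29962) ∈ Q (pairing opposite roots) or √142, √211 ∈ Q (other pairings), all impossible. Hence [Q(γ):Q] = 4 = [Q(√142, √211):Q], so Q(γ) = Q(√142, √211).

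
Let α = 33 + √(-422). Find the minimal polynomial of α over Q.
m_α(x) = x^2 - 66x + 1511

From α - 33 = √(-422), squaring gives (α - 33)^2 = -422, i.e. α^2 - 66α + 1089 = -422, so α^2 - 66α + 1511 = 0. The discriminant of x^2 - 66x + 1511 is (-66)^2 - 4·(1511) = 4356 - 6044 = -1688, and 4·(-422) is not a perfect square in Q since -422 is squarefree and ≠ 1. Hence x^2 - 66x + 1511 is irreducible over Q and is the minimal polynomial of α.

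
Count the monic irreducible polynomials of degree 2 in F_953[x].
There are 453628 monic irreducible polynomials of degree 2 over F_953

Each element of F_{953^2} that lies in no proper subfield is a root of exactly one monic irreducible of degree 2 over F_953, and each such polynomial has 2 distinct roots in F_{953^2}. By Möbius inversion the count is N_953(2) = (1/2) Σ_{d|2} μ(2/d) · 953^d = (1/2)(μ(2)·953^1 + μ(1)·953^2) = 907256/2 = 453628.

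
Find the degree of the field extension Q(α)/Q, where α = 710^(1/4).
[Q(α):Q] = 4

α is a root of x^4 - 710. By Eisenstein's criterion at the prime p = 2 (which divides the constant term 710 but p^2 = 4 does not, since 710 is squarefree), x^4 - 710 is irreducible over Q. Hence [Q(α):Q] = 4.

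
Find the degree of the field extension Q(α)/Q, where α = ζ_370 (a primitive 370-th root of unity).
[Q(α):Q] = 144

The minimal polynomial of ζ_370 over Q is the 370-th cyclotomic polynomial Φ_370(x), which is irreducible over Q and has degree φ(370) = 144. Hence [Q(α):Q] = φ(370) = 144.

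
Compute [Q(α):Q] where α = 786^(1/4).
[Q(α):Q] = 4

α is a root of x^4 - 786. By Eisenstein's criterion at the prime p = 2 (which divides the constant term 786 but p^2 = 4 does not, since 786 is squarefree), x^4 - 786 is irreducible over Q. Hence [Q(α):Q] = 4.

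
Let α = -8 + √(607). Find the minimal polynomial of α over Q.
m_α(x) = x^2 + 16x - 543

From α + 8 = √(607), squaring gives (α + 8)^2 = 607, i.e. α^2 + 16α + 64 = 607, so α^2 + 16α - 543 = 0. The discriminant of x^2 + 16x - 543 is (16)^2 - 4·(-543) = 256 + 2172 = 2428, and 4·(607) is not a perfect square in Q since 607 is squarefree and ≠ 1. Hence x^2 + 16x - 543 is irreducible over Q and is the minimal polynomial of α.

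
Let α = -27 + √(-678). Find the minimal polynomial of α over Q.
m_α(x) = x^2 + 54x + 1407

From α + 27 = √(-678), squaring gives (α + 27)^2 = -678, i.e. α^2 + 54α + 729 = -678, so α^2 + 54α + 1407 = 0. The discriminant of x^2 + 54x + 1407 is (54)^2 - 4·(1407) = 2916 - 5628 = -2712, and 4·(-678) is not a perfect square in Q since -678 is squarefree and ≠ 1. Hence x^2 + 54x + 1407 is irreducible over Q and is the minimal polynomial of α.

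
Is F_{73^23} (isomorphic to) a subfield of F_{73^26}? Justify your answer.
No: F_{73^23} is not a subfield of F_{73^26}

F_{p^m} embeds in F_{p^n} iff m | n. Here 23 ∤ 26 (since 26 = 1·23 + 3 with remainder 3 ≠ 0), so F_{73^23} is not a subfield of F_{73^26}. Equivalently: if it were, the tower law would give 23 = [F_{73^23}:F_73] dividing [F_{73^26}:F_73] = 26, contradiction.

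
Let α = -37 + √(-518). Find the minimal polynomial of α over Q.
m_α(x) = x^2 + 74x + 1887

From α + 37 = √(-518), squaring gives (α + 37)^2 = -518, i.e. α^2 + 74α + 1369 = -518, so α^2 + 74α + 1887 = 0. The discriminant of x^2 + 74x + 1887 is (74)^2 - 4·(1887) = 5476 - 7548 = -2072, and 4·(-518) is not a perfect square in Q since -518 is squarefree and ≠ 1. Hence x^2 + 74x + 1887 is irreducible over Q and is the minimal polynomial of α.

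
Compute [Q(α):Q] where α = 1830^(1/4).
[Q(α):Q] = 4

α is a root of x^4 - 1830. By Eisenstein's criterion at the prime p = 2 (which divides the constant term 1830 but p^2 = 4 does not, since 1830 is squarefree), x^4 - 1830 is irreducible over Q. Hence [Q(α):Q] = 4.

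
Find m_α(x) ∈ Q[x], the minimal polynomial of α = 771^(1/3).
m_α(x) = x^3 - 771

α satisfies α^3 = 771, so x^3 - 771 annihilates α. By the rational root test, a rational root p/q (in lowest terms) of x^3 - 771 would satisfy p^3 = 771 q^3, forcing q = 1 and p^3 = 771; but 771 is not a perfect cube, contradiction. A monic cubic over Q with no rational root is irreducible (any nontrivial factorization would include a linear factor). Hence x^3 - 771 is the minimal polynomial of α, and in particular [Q(α):Q] = 3.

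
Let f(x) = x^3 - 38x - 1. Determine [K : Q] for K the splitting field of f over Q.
[K : Q] = 6

By the rational root test, any rational root of the monic integer polynomial f(x) = x^3 - 38x - 1 must be an integer dividing the constant term -1, i.e. one of ±{1}. Evaluating: f(1) = -38, f(-1) = 36; none is 0, so f has no rational root and is therefore irreducible over Q (a cubic with no linear factor over a field is irreducible). For an irreducible cubic, the Galois group is A_3 or S_3 according as the discriminant disc(f) = -4a^3 - 27b^2 = -4·(-38)^3 - 27·(-1)^2 = 219461 is or is not a square in Q. Here disc(f) = 219461 is not a perfect square in Q, so the Galois group of f over Q is not contained in A_3 and must be all of S_3. The splitting field has degree |S_3| = 6 over Q, so [K : Q] = 6.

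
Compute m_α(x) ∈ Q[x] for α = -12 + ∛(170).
m_α(x) = x^3 + 36x^2 + 432x + 1558

Set β = α + 12 = ∛(170), so β^3 = 170. Then (α + 12)^3 - 170 = 0, i.e. α is a root of g(x) = (x + 12)^3 - 170 = x^3 + 36x^2 + 432x + 1558. Since g(x) = h(x + 12) where h(x) = x^3 - 170, and h is irreducible over Q (because 170 is not a perfect cube, so h has no rational root, and a monic cubic with no rational root is irreducible), g is also irreducible (irreducibility is preserved under the substitution x → x + 12). Hence m_α(x) = x^3 + 36x^2 + 432x + 1558.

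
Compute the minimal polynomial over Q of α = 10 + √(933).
m_α(x) = x^2 - 20x - 833

From α - 10 = √(933), squaring gives (α - 10)^2 = 933, i.e. α^2 - 20α + 100 = 933, so α^2 - 20α - 833 = 0. The discriminant of x^2 - 20x - 833 is (-20)^2 - 4·(-833) = 400 + 3332 = 3732, and 4·(933) is not a perfect square in Q since 933 is squarefree and ≠ 1. Hence x^2 - 20x - 833 is irreducible over Q and is the minimal polynomial of α.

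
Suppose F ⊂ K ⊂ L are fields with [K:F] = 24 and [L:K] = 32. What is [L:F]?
[L:F] = 768

The tower law says that for any tower of field extensions F ⊂ K ⊂ L with finite degrees, [L:F] = [L:K] · [K:F]. Here this gives [L:F] = 32 · 24 = 768.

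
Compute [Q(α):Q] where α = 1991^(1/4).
[Q(α):Q] = 4

α is a root of x^4 - 1991. By Eisenstein's criterion at the prime p = 11 (which divides the constant term 1991 but p^2 = 121 does not, since 1991 is squarefree), x^4 - 1991 is irreducible over Q. Hence [Q(α):Q] = 4.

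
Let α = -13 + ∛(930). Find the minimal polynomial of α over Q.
m_α(x) = x^3 + 39x^2 + 507x + 1267

Set β = α + 13 = ∛(930), so β^3 = 930. Then (α + 13)^3 - 930 = 0, i.e. α is a root of g(x) = (x + 13)^3 - 930 = x^3 + 39x^2 + 507x + 1267. Since g(x) = h(x + 13) where h(x) = x^3 - 930, and h is irreducible over Q (because 930 is not a perfect cube, so h has no rational root, and a monic cubic with no rational root is irreducible), g is also irreducible (irreducibility is preserved under the substitution x → x + 13). Hence m_α(x) = x^3 + 39x^2 + 507x + 1267.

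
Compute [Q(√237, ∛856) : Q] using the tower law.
[Q(√237, ∛856) : Q] = 6

Let L = Q(√237, ∛856). Since Q(√237) ⊂ L and [Q(√237):Q] = 2, the tower law gives 2 | [L:Q]. Likewise Q(∛856) ⊂ L with [Q(∛856):Q] = 3 (because 856 is not a perfect cube), so 3 | [L:Q]. As gcd(2,3) = 1, [L:Q] is divisible by 6. Conversely L is generated over Q by √237 and ∛856, so [L:Q] ≤ 2·3 = 6. Therefore [Q(√237, ∛856) : Q] = 6.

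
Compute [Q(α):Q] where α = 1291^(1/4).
[Q(α):Q] = 4

α is a root of x^4 - 1291. By Eisenstein's criterion at the prime p = 1291 (which divides the constant term 1291 but p^2 = 1666681 does not, since 1291 is squarefree), x^4 - 1291 is irreducible over Q. Hence [Q(α):Q] = 4.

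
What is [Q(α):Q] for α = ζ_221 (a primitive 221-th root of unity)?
[Q(α):Q] = 192

The minimal polynomial of ζ_221 over Q is the 221-th cyclotomic polynomial Φ_221(x), which is irreducible over Q and has degree φ(221) = 192. Hence [Q(α):Q] = φ(221) = 192.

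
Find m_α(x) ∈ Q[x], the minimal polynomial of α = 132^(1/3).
m_α(x) = x^3 - 132

α satisfies α^3 = 132, so x^3 - 132 annihilates α. By the rational root test, a rational root p/q (in lowest terms) of x^3 - 132 would satisfy p^3 = 132 q^3, forcing q = 1 and p^3 = 132; but 132 is not a perfect cube, contradiction. A monic cubic over Q with no rational root is irreducible (any nontrivial factorization would include a linear factor). Hence x^3 - 132 is the minimal polynomial of α, and in particular [Q(α):Q] = 3.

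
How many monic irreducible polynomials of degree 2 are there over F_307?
There are 46971 monic irreducible polynomials of degree 2 over F_307

Each element of F_{307^2} that lies in no proper subfield is a root of exactly one monic irreducible of degree 2 over F_307, and each such polynomial has 2 distinct roots in F_{307^2}. By Möbius inversion the count is N_307(2) = (1/2) Σ_{d|2} μ(2/d) · 307^d = (1/2)(μ(2)·307^1 + μ(1)·307^2) = 93942/2 = 46971.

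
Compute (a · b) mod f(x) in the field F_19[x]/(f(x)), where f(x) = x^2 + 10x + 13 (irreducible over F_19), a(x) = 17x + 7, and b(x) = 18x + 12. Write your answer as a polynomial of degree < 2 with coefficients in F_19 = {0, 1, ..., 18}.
a · b ≡ 6x + 1 (mod f(x))

Multiply in F_19[x]: a(x)·b(x) = (17x + 7)·(18x + 12) = 2x^2 + 7x + 8. This has degree ≥ 2, so divide by f(x) over F_19: 2x^2 + 7x + 8 = (2)·(x^2 + 10x + 13) + (6x + 1). Hence a·b ≡ 6x + 1 (mod f). (F_19[x]/(f) is a field with 19^2 = 361 elements since f is irreducible of degree 2.)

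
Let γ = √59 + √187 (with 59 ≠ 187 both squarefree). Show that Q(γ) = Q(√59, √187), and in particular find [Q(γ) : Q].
[Q(γ) : Q] = 4 (equivalently, Q(γ) = Q(√59, √187))

Obviously Q(γ) ⊆ Q(√59, √187), and [Q(√59, √187):Q] = 4 (since 59, 187 are distinct squarefree integers > 1 with 11033 not a perfect square). To show equality we compute the minimal polynomial of γ. From γ = √59 + √187: γ^2 = 59 + 2√(11033) + 187 = 246 + 2√(11033), so γ^2 - 246 = 2√(11033); squaring, (γ^2 - 246)^2 = 4·11033, i.e. γ^4 - 492γ^2 + 60516 - 44132 = 0, i.e. γ^4 - 492γ^2 + 16384 = 0. So γ is a root of x^4 - 492x^2 + 16384. This polynomial is irreducible over Q: it has no rational root (each ±√59 ± √187 is irrational), and any factorization into two quadratics over Q would force √(11033) ∈ Q (pairing opposite roots) or √59, √187 ∈ Q (other pairings), all impossible. Hence [Q(γ):Q] = 4 = [Q(√59, √187):Q], so Q(γ) = Q(√59, √187).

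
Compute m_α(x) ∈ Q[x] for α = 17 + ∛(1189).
m_α(x) = x^3 - 51x^2 + 867x - 6102

Set β = α - 17 = ∛(1189), so β^3 = 1189. Then (α - 17)^3 - 1189 = 0, i.e. α is a root of g(x) = (x - 17)^3 - 1189 = x^3 - 51x^2 + 867x - 6102. Since g(x) = h(x - 17) where h(x) = x^3 - 1189, and h is irreducible over Q (because 1189 is not a perfect cube, so h has no rational root, and a monic cubic with no rational root is irreducible), g is also irreducible (irreducibility is preserved under the substitution x → x - 17). Hence m_α(x) = x^3 - 51x^2 + 867x - 6102.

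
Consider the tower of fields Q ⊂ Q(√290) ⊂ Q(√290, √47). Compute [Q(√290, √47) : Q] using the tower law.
[Q(√290, √47) : Q] = 4

[Q(√290):Q] = 2 (min poly x^2 - 290, irreducible since 290 is squarefree > 1). For the top step, suppose √47 ∈ Q(√290), say √47 = c + d√290 with c, d ∈ Q. Squaring: 47 = c^2 + 290d^2 + 2cd√290. Since √290 ∉ Q this forces 2cd = 0. If d = 0 then √47 = c ∈ Q, contradicting 47 squarefree > 1. If c = 0 then 47 = 290d^2, so 290·47 = (290d)^2 is a perfect square in Q — but 290·47 = 13630 is not a perfect square (since 290 and 47 are distinct squarefree integers). Contradiction. Hence √47 ∉ Q(√290), so x^2 - 47 stays irreducible over Q(√290) and [Q(√290, √47) : Q(√290)] = 2. By the tower law, [Q(√290, √47) : Q] = 2 · 2 = 4.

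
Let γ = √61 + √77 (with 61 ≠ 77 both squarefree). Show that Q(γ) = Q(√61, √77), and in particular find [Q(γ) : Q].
[Q(γ) : Q] = 4 (equivalently, Q(γ) = Q(√61, √77))

Obviously Q(γ) ⊆ Q(√61, √77), and [Q(√61, √77):Q] = 4 (since 61, 77 are distinct squarefree integers > 1 with 4697 not a perfect square). To show equality we compute the minimal polynomial of γ. From γ = √61 + √77: γ^2 = 61 + 2√(4697) + 77 = 138 + 2√(4697), so γ^2 - 138 = 2√(4697); squaring, (γ^2 - 138)^2 = 4·4697, i.e. γ^4 - 276γ^2 + 19044 - 18788 = 0, i.e. γ^4 - 276γ^2 + 256 = 0. So γ is a root of x^4 - 276x^2 + 256. This polynomial is irreducible over Q: it has no rational root (each ±√61 ± √77 is irrational), and any factorization into two quadratics over Q would force √(4697) ∈ Q (pairing opposite roots) or √61, √77 ∈ Q (other pairings), all impossible. Hence [Q(γ):Q] = 4 = [Q(√61, √77):Q], so Q(γ) = Q(√61, √77).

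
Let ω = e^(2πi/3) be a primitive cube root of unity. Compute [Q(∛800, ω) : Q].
[Q(∛800, ω) : Q] = 6

[Q(∛800):Q] = 3 (min poly x^3 - 800, irreducible since 800 is not a perfect cube). [Q(ω):Q] = 2 (min poly x^2 + x + 1). Since Q(∛800) ⊂ R and ω ∉ R, we have ω ∉ Q(∛800), so x^2 + x + 1 remains irreducible over Q(∛800) and [Q(∛800, ω) : Q(∛800)] = 2. By the tower law, [Q(∛800, ω) : Q] = 3 · 2 = 6. (In fact Q(∛800, ω) is the splitting field of x^3 - 800 over Q.)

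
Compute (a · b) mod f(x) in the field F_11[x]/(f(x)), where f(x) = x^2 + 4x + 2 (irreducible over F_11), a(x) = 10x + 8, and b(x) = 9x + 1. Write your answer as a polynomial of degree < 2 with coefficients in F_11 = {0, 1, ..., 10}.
a · b ≡ 8x + 4 (mod f(x))

Multiply in F_11[x]: a(x)·b(x) = (10x + 8)·(9x + 1) = 2x^2 + 5x + 8. This has degree ≥ 2, so divide by f(x) over F_11: 2x^2 + 5x + 8 = (2)·(x^2 + 4x + 2) + (8x + 4). Hence a·b ≡ 8x + 4 (mod f). (F_11[x]/(f) is a field with 11^2 = 121 elements since f is irreducible of degree 2.)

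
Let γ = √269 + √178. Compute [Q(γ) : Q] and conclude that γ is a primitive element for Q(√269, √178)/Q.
[Q(γ) : Q] = 4 (equivalently, Q(γ) = Q(√269, √178))

Obviously Q(γ) ⊆ Q(√269, √178), and [Q(√269, √178):Q] = 4 (since 269, 178 are distinct squarefree integers > 1 with 47882 not a perfect square). To show equality we compute the minimal polynomial of γ. From γ = √269 + √178: γ^2 = 269 + 2√(47882) + 178 = 447 + 2√(47882), so γ^2 - 447 = 2√(47882); squaring, (γ^2 - 447)^2 = 4·47882, i.e. γ^4 - 894γ^2 + 199809 - 191528 = 0, i.e. γ^4 - 894γ^2 + 8281 = 0. So γ is a root of x^4 - 894x^2 + 8281. This polynomial is irreducible over Q: it has no rational root (each ±√269 ± √178 is irrational), and any factorization into two quadratics over Q would force √(47882) ∈ Q (pairing opposite roots) or √269, √178 ∈ Q (other pairings), all impossible. Hence [Q(γ):Q] = 4 = [Q(√269, √178):Q], so Q(γ) = Q(√269, √178).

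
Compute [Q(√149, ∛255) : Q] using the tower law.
[Q(√149, ∛255) : Q] = 6

Let L = Q(√149, ∛255). Since Q(√149) ⊂ L and [Q(√149):Q] = 2, the tower law gives 2 | [L:Q]. Likewise Q(∛255) ⊂ L with [Q(∛255):Q] = 3 (because 255 is not a perfect cube), so 3 | [L:Q]. As gcd(2,3) = 1, [L:Q] is divisible by 6. Conversely L is generated over Q by √149 and ∛255, so [L:Q] ≤ 2·3 = 6. Therefore [Q(√149, ∛255) : Q] = 6.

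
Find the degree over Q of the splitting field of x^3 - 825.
[K : Q] = 6

The roots of x^3 - 825 are ∛825, ω∛825, ω^2∛825 where ω = e^(2πi/3) is a primitive cube root of unity, so K = Q(∛825, ω). Now [Q(∛825):Q] = 3 (since 825 is not a perfect cube, x^3 - 825 is irreducible) and [Q(ω):Q] = 2. Both 2 and 3 divide [K:Q], and [K:Q] ≤ 3·2 = 6, so [K:Q] = 6. (Equivalently: Q(∛825) ⊂ R but ω ∉ R, so [K : Q(∛825)] = 2.)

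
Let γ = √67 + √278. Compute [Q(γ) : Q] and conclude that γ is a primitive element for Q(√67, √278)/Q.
[Q(γ) : Q] = 4 (equivalently, Q(γ) = Q(√67, √278))

Obviously Q(γ) ⊆ Q(√67, √278), and [Q(√67, √278):Q] = 4 (since 67, 278 are distinct squarefree integers > 1 with 18626 not a perfect square). To show equality we compute the minimal polynomial of γ. From γ = √67 + √278: γ^2 = 67 + 2√(18626) + 278 = 345 + 2√(18626), so γ^2 - 345 = 2√(18626); squaring, (γ^2 - 345)^2 = 4·18626, i.e. γ^4 - 690γ^2 + 119025 - 74504 = 0, i.e. γ^4 - 690γ^2 + 44521 = 0. So γ is a root of x^4 - 690x^2 + 44521. This polynomial is irreducible over Q: it has no rational root (each ±√67 ± √278 is irrational), and any factorization into two quadratics over Q would force √(18626) ∈ Q (pairing opposite roots) or √67, √278 ∈ Q (other pairings), all impossible. Hence [Q(γ):Q] = 4 = [Q(√67, √278):Q], so Q(γ) = Q(√67, √278).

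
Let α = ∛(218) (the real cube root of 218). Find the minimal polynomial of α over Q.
m_α(x) = x^3 - 218

α satisfies α^3 = 218, so x^3 - 218 annihilates α. By the rational root test, a rational root p/q (in lowest terms) of x^3 - 218 would satisfy p^3 = 218 q^3, forcing q = 1 and p^3 = 218; but 218 is not a perfect cube, contradiction. A monic cubic over Q with no rational root is irreducible (any nontrivial factorization would include a linear factor). Hence x^3 - 218 is the minimal polynomial of α, and in particular [Q(α):Q] = 3.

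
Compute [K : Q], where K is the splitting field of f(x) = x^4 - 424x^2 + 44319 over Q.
[K : Q] = 4

Solving the quadratic in x^2: x^2 = (424 ± √(424^2 - 4·44319))/2 = (424 ± √2500)/2 = (424 ± 50)/2, giving x^2 = 187 or x^2 = 237. So f(x) = (x^2 - 187)(x^2 - 237) and the roots of f are ±√187, ±√237. Hence the splitting field is K = Q(√187, √237). Since 187 and 237 are distinct squarefree integers > 1, their product 44319 is not a perfect square, so √237 ∉ Q(√187). By the tower law [K:Q] = [Q(√187,√237):Q(√187)] · [Q(√187):Q] = 2 · 2 = 4.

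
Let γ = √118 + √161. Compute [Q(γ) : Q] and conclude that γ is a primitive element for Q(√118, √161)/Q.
[Q(γ) : Q] = 4 (equivalently, Q(γ) = Q(√118, √161))

Obviously Q(γ) ⊆ Q(√118, √161), and [Q(√118, √161):Q] = 4 (since 118, 161 are distinct squarefree integers > 1 with 18998 not a perfect square). To show equality we compute the minimal polynomial of γ. From γ = √118 + √161: γ^2 = 118 + 2√(18998) + 161 = 279 + 2√(18998), so γ^2 - 279 = 2√(18998); squaring, (γ^2 - 279)^2 = 4·18998, i.e. γ^4 - 558γ^2 + 77841 - 75992 = 0, i.e. γ^4 - 558γ^2 + 1849 = 0. So γ is a root of x^4 - 558x^2 + 1849. This polynomial is irreducible over Q: it has no rational root (each ±√118 ± √161 is irrational), and any factorization into two quadratics over Q would force √(18998) ∈ Q (pairing opposite roots) or √118, √161 ∈ Q (other pairings), all impossible. Hence [Q(γ):Q] = 4 = [Q(√118, √161):Q], so Q(γ) = Q(√118, √161).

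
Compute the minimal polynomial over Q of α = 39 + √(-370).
m_α(x) = x^2 - 78x + 1891

From α - 39 = √(-370), squaring gives (α - 39)^2 = -370, i.e. α^2 - 78α + 1521 = -370, so α^2 - 78α + 1891 = 0. The discriminant of x^2 - 78x + 1891 is (-78)^2 - 4·(1891) = 6084 - 7564 = -1480, and 4·(-370) is not a perfect square in Q since -370 is squarefree and ≠ 1. Hence x^2 - 78x + 1891 is irreducible over Q and is the minimal polynomial of α.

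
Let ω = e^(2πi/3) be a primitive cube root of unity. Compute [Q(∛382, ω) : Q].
[Q(∛382, ω) : Q] = 6

[Q(∛382):Q] = 3 (min poly x^3 - 382, irreducible since 382 is not a perfect cube). [Q(ω):Q] = 2 (min poly x^2 + x + 1). Since Q(∛382) ⊂ R and ω ∉ R, we have ω ∉ Q(∛382), so x^2 + x + 1 remains irreducible over Q(∛382) and [Q(∛382, ω) : Q(∛382)] = 2. By the tower law, [Q(∛382, ω) : Q] = 3 · 2 = 6. (In fact Q(∛382, ω) is the splitting field of x^3 - 382 over Q.)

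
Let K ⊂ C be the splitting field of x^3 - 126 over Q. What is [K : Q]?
[K : Q] = 6

The roots of x^3 - 126 are ∛126, ω∛126, ω^2∛126 where ω = e^(2πi/3) is a primitive cube root of unity, so K = Q(∛126, ω). Now [Q(∛126):Q] = 3 (since 126 is not a perfect cube, x^3 - 126 is irreducible) and [Q(ω):Q] = 2. Both 2 and 3 divide [K:Q], and [K:Q] ≤ 3·2 = 6, so [K:Q] = 6. (Equivalently: Q(∛126) ⊂ R but ω ∉ R, so [K : Q(∛126)] = 2.)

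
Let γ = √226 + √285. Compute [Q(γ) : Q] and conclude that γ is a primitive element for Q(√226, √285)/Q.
[Q(γ) : Q] = 4 (equivalently, Q(γ) = Q(√226, √285))

Obviously Q(γ) ⊆ Q(√226, √285), and [Q(√226, √285):Q] = 4 (since 226, 285 are distinct squarefree integers > 1 with 64410 not a perfect square). To show equality we compute the minimal polynomial of γ. From γ = √226 + √285: γ^2 = 226 + 2√(64410) + 285 = 511 + 2√(64410), so γ^2 - 511 = 2√(64410); squaring, (γ^2 - 511)^2 = 4·64410, i.e. γ^4 - 1022γ^2 + 261121 - 257640 = 0, i.e. γ^4 - 1022γ^2 + 3481 = 0. So γ is a root of x^4 - 1022x^2 + 3481. This polynomial is irreducible over Q: it has no rational root (each ±√226 ± √285 is irrational), and any factorization into two quadratics over Q would force √(64410) ∈ Q (pairing opposite roots) or √226, √285 ∈ Q (other pairings), all impossible. Hence [Q(γ):Q] = 4 = [Q(√226, √285):Q], so Q(γ) = Q(√226, √285).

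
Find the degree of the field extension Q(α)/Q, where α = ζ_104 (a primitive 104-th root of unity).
[Q(α):Q] = 48

The minimal polynomial of ζ_104 over Q is the 104-th cyclotomic polynomial Φ_104(x), which is irreducible over Q and has degree φ(104) = 48. Hence [Q(α):Q] = φ(104) = 48.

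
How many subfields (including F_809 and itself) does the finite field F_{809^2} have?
F_{809^2} has 2 subfields

The subfields of F_{p^n} are exactly the fields F_{p^d} for d | n (each is the fixed field of the unique index-d subgroup of Gal(F_{p^n}/F_p) ≅ Z/nZ). The divisors of n = 2 are {1, 2}, giving 2 subfields: F_{809^1}, F_{809^2}.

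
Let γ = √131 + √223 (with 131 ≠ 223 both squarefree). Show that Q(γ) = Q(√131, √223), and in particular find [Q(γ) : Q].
[Q(γ) : Q] = 4 (equivalently, Q(γ) = Q(√131, √223))

Obviously Q(γ) ⊆ Q(√131, √223), and [Q(√131, √223):Q] = 4 (since 131, 223 are distinct squarefree integers > 1 with 29213 not a perfect square). To show equality we compute the minimal polynomial of γ. From γ = √131 + √223: γ^2 = 131 + 2√(29213) + 223 = 354 + 2√(29213), so γ^2 - 354 = 2√(29213); squaring, (γ^2 - 354)^2 = 4·29213, i.e. γ^4 - 708γ^2 + 125316 - 116852 = 0, i.e. γ^4 - 708γ^2 + 8464 = 0. So γ is a root of x^4 - 708x^2 + 8464. This polynomial is irreducible over Q: it has no rational root (each ±√131 ± √223 is irrational), and any factorization into two quadratics over Q would force √(29213) ∈ Q (pairing opposite roots) or √131, √223 ∈ Q (other pairings), all impossible. Hence [Q(γ):Q] = 4 = [Q(√131, √223):Q], so Q(γ) = Q(√131, √223).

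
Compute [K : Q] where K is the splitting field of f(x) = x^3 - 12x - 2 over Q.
[K : Q] = 6

By the rational root test, any rational root of the monic integer polynomial f(x) = x^3 - 12x - 2 must be an integer dividing the constant term -2, i.e. one of ±{1, 2}. Evaluating: f(1) = -13, f(-1) = 9, f(2) = -18, f(-2) = 14; none is 0, so f has no rational root and is therefore irreducible over Q (a cubic with no linear factor over a field is irreducible). For an irreducible cubic, the Galois group is A_3 or S_3 according as the discriminant disc(f) = -4a^3 - 27b^2 = -4·(-12)^3 - 27·(-2)^2 = 6804 is or is not a square in Q. Here disc(f) = 6804 is not a perfect square in Q, so the Galois group of f over Q is not contained in A_3 and must be all of S_3. The splitting field has degree |S_3| = 6 over Q, so [K : Q] = 6.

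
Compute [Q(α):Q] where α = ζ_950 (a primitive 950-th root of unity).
[Q(α):Q] = 360

The minimal polynomial of ζ_950 over Q is the 950-th cyclotomic polynomial Φ_950(x), which is irreducible over Q and has degree φ(950) = 360. Hence [Q(α):Q] = φ(950) = 360.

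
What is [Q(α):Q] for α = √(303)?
[Q(α):Q] = 2

[Q(α):Q] equals the degree of the minimal polynomial of α. Here α^2 = 303 and x^2 - 303 is irreducible (d = 303 is squarefree, ≠ 1, hence not a square), so deg(m_α) = 2. Thus [Q(α):Q] = 2.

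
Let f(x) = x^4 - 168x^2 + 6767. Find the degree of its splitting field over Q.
[K : Q] = 4

Solving the quadratic in x^2: x^2 = (168 ± √(168^2 - 4·6767))/2 = (168 ± √1156)/2 = (168 ± 34)/2, giving x^2 = 67 or x^2 = 101. So f(x) = (x^2 - 67)(x^2 - 101) and the roots of f are ±√67, ±√101. Hence the splitting field is K = Q(√67, √101). Since 67 and 101 are distinct squarefree integers > 1, their product 6767 is not a perfect square, so √101 ∉ Q(√67). By the tower law [K:Q] = [Q(√67,√101):Q(√67)] · [Q(√67):Q] = 2 · 2 = 4.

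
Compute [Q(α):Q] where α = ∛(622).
[Q(α):Q] = 3

The minimal polynomial of α is x^3 - 622, irreducible over Q since 622 is not a perfect cube (so x^3 - 622 has no rational root). Hence [Q(α):Q] = deg(m_α) = 3.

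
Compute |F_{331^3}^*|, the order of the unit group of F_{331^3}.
|F_{331^3}^*| = 36264690

F_{331^3} has 331^3 = 36264691 elements; its multiplicative group consists of all nonzero elements, so |F_{331^3}^*| = 36264691 - 1 = 36264690. (It is cyclic since any finite subgroup of the multiplicative group of a field is cyclic.)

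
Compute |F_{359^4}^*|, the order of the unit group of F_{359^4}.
|F_{359^4}^*| = 16610312160

F_{359^4} has 359^4 = 16610312161 elements; its multiplicative group consists of all nonzero elements, so |F_{359^4}^*| = 16610312161 - 1 = 16610312160. (It is cyclic since any finite subgroup of the multiplicative group of a field is cyclic.)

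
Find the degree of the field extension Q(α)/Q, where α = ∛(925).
[Q(α):Q] = 3

The minimal polynomial of α is x^3 - 925, irreducible over Q since 925 is not a perfect cube (so x^3 - 925 has no rational root). Hence [Q(α):Q] = deg(m_α) = 3.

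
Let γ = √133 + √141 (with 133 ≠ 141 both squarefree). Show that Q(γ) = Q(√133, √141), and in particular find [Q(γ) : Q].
[Q(γ) : Q] = 4 (equivalently, Q(γ) = Q(√133, √141))

Obviously Q(γ) ⊆ Q(√133, √141), and [Q(√133, √141):Q] = 4 (since 133, 141 are distinct squarefree integers > 1 with 18753 not a perfect square). To show equality we compute the minimal polynomial of γ. From γ = √133 + √141: γ^2 = 133 + 2√(18753) + 141 = 274 + 2√(18753), so γ^2 - 274 = 2√(18753); squaring, (γ^2 - 274)^2 = 4·18753, i.e. γ^4 - 548γ^2 + 75076 - 75012 = 0, i.e. γ^4 - 548γ^2 + 64 = 0. So γ is a root of x^4 - 548x^2 + 64. This polynomial is irreducible over Q: it has no rational root (each ±√133 ± √141 is irrational), and any factorization into two quadratics over Q would force √(18753) ∈ Q (pairing opposite roots) or √133, √141 ∈ Q (other pairings), all impossible. Hence [Q(γ):Q] = 4 = [Q(√133, √141):Q], so Q(γ) = Q(√133, √141).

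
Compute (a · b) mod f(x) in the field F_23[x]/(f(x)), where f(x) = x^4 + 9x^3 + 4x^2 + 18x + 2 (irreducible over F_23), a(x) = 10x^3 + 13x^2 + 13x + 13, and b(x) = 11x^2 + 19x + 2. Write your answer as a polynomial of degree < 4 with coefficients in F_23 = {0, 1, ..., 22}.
a · b ≡ 18x^3 + 6x^2 + 11x + 6 (mod f(x))

Multiply in F_23[x]: a(x)·b(x) = (10x^3 + 13x^2 + 13x + 13)·(11x^2 + 19x + 2) = 18x^5 + 11x^4 + 19x^3 + 2x^2 + 20x + 3. This has degree ≥ 4, so divide by f(x) over F_23: 18x^5 + 11x^4 + 19x^3 + 2x^2 + 20x + 3 = (18x + 10)·(x^4 + 9x^3 + 4x^2 + 18x + 2) + (18x^3 + 6x^2 + 11x + 6). Hence a·b ≡ 18x^3 + 6x^2 + 11x + 6 (mod f). (F_23[x]/(f) is a field with 23^4 = 279841 elements since f is irreducible of degree 4.)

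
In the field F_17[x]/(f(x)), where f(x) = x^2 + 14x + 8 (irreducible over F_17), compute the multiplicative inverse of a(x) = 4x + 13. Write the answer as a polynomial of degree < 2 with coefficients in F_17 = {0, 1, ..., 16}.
a(x)^(-1) ≡ 12x + 10 (mod f(x))

Since f is irreducible over F_17, F_17[x]/(f) is a field and a(x) ≠ 0 has an inverse. Apply the extended Euclidean algorithm to f(x) and a(x) in F_17[x]: f(x) = (13x + 8)·a(x) + (6). The last nonzero remainder is the constant 6 = gcd(f, a) in F_17. Back-substituting through the division chain expresses 6 = s(x)·a(x) + t(x)·f(x) with s(x) ≡ 4x + 9 (mod f), so (4x + 9)·a(x) ≡ 6 (mod f). Multiplying by 6^(-1) ≡ 3 in F_17 gives a(x)^(-1) ≡ 3·(4x + 9) ≡ 12x + 10 (mod f). Check: (4x + 13)·(12x + 10) = 14x^2 + 9x + 11 ≡ 1 (mod x^2 + 14x + 8).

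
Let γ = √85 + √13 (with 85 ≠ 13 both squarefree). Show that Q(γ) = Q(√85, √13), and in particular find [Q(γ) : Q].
[Q(γ) : Q] = 4 (equivalently, Q(γ) = Q(√85, √13))

Obviously Q(γ) ⊆ Q(√85, √13), and [Q(√85, √13):Q] = 4 (since 85, 13 are distinct squarefree integers > 1 with 1105 not a perfect square). To show equality we compute the minimal polynomial of γ. From γ = √85 + √13: γ^2 = 85 + 2√(1105) + 13 = 98 + 2√(1105), so γ^2 - 98 = 2√(1105); squaring, (γ^2 - 98)^2 = 4·1105, i.e. γ^4 - 196γ^2 + 9604 - 4420 = 0, i.e. γ^4 - 196γ^2 + 5184 = 0. So γ is a root of x^4 - 196x^2 + 5184. This polynomial is irreducible over Q: it has no rational root (each ±√85 ± √13 is irrational), and any factorization into two quadratics over Q would force √(1105) ∈ Q (pairing opposite roots) or √85, √13 ∈ Q (other pairings), all impossible. Hence [Q(γ):Q] = 4 = [Q(√85, √13):Q], so Q(γ) = Q(√85, √13).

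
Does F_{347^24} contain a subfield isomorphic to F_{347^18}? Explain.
No: F_{347^18} is not a subfield of F_{347^24}

F_{p^m} embeds in F_{p^n} iff m | n. Here 18 ∤ 24 (since 24 = 1·18 + 6 with remainder 6 ≠ 0), so F_{347^18} is not a subfield of F_{347^24}. Equivalently: if it were, the tower law would give 18 = [F_{347^18}:F_347] dividing [F_{347^24}:F_347] = 24, contradiction.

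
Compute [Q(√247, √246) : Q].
[Q(√247, √246) : Q] = 4

[Q(√247):Q] = 2 (min poly x^2 - 247, irreducible since 247 is squarefree > 1). For the top step, suppose √246 ∈ Q(√247), say √246 = c + d√247 with c, d ∈ Q. Squaring: 246 = c^2 + 247d^2 + 2cd√247. Since √247 ∉ Q this forces 2cd = 0. If d = 0 then √246 = c ∈ Q, contradicting 246 squarefree > 1. If c = 0 then 246 = 247d^2, so 247·246 = (247d)^2 is a perfect square in Q — but 247·246 = 60762 is not a perfect square (since 247 and 246 are distinct squarefree integers). Contradiction. Hence √246 ∉ Q(√247), so x^2 - 246 stays irreducible over Q(√247) and [Q(√247, √246) : Q(√247)] = 2. By the tower law, [Q(√247, √246) : Q] = 2 · 2 = 4.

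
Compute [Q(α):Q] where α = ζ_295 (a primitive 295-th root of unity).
[Q(α):Q] = 232

The minimal polynomial of ζ_295 over Q is the 295-th cyclotomic polynomial Φ_295(x), which is irreducible over Q and has degree φ(295) = 232. Hence [Q(α):Q] = φ(295) = 232.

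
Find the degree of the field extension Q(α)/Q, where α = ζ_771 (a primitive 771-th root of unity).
[Q(α):Q] = 512

The minimal polynomial of ζ_771 over Q is the 771-th cyclotomic polynomial Φ_771(x), which is irreducible over Q and has degree φ(771) = 512. Hence [Q(α):Q] = φ(771) = 512.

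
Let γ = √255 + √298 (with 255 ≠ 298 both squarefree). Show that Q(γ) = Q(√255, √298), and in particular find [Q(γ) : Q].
[Q(γ) : Q] = 4 (equivalently, Q(γ) = Q(√255, √298))

Obviously Q(γ) ⊆ Q(√255, √298), and [Q(√255, √298):Q] = 4 (since 255, 298 are distinct squarefree integers > 1 with 75990 not a perfect square). To show equality we compute the minimal polynomial of γ. From γ = √255 + √298: γ^2 = 255 + 2√(75990) + 298 = 553 + 2√(75990), so γ^2 - 553 = 2√(75990); squaring, (γ^2 - 553)^2 = 4·75990, i.e. γ^4 - 1106γ^2 + 305809 - 303960 = 0, i.e. γ^4 - 1106γ^2 + 1849 = 0. So γ is a root of x^4 - 1106x^2 + 1849. This polynomial is irreducible over Q: it has no rational root (each ±√255 ± √298 is irrational), and any factorization into two quadratics over Q would force √(75990) ∈ Q (pairing opposite roots) or √255, √298 ∈ Q (other pairings), all impossible. Hence [Q(γ):Q] = 4 = [Q(√255, √298):Q], so Q(γ) = Q(√255, √298).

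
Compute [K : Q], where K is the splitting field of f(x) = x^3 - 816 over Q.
[K : Q] = 6

The roots of x^3 - 816 are ∛816, ω∛816, ω^2∛816 where ω = e^(2πi/3) is a primitive cube root of unity, so K = Q(∛816, ω). Now [Q(∛816):Q] = 3 (since 816 is not a perfect cube, x^3 - 816 is irreducible) and [Q(ω):Q] = 2. Both 2 and 3 divide [K:Q], and [K:Q] ≤ 3·2 = 6, so [K:Q] = 6. (Equivalently: Q(∛816) ⊂ R but ω ∉ R, so [K : Q(∛816)] = 2.)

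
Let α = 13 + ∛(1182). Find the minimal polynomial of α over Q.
m_α(x) = x^3 - 39x^2 + 507x - 3379

Set β = α - 13 = ∛(1182), so β^3 = 1182. Then (α - 13)^3 - 1182 = 0, i.e. α is a root of g(x) = (x - 13)^3 - 1182 = x^3 - 39x^2 + 507x - 3379. Since g(x) = h(x - 13) where h(x) = x^3 - 1182, and h is irreducible over Q (because 1182 is not a perfect cube, so h has no rational root, and a monic cubic with no rational root is irreducible), g is also irreducible (irreducibility is preserved under the substitution x → x - 13). Hence m_α(x) = x^3 - 39x^2 + 507x - 3379.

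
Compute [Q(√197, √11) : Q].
[Q(√197, √11) : Q] = 4

[Q(√197):Q] = 2 (min poly x^2 - 197, irreducible since 197 is squarefree > 1). For the top step, suppose √11 ∈ Q(√197), say √11 = c + d√197 with c, d ∈ Q. Squaring: 11 = c^2 + 197d^2 + 2cd√197. Since √197 ∉ Q this forces 2cd = 0. If d = 0 then √11 = c ∈ Q, contradicting 11 squarefree > 1. If c = 0 then 11 = 197d^2, so 197·11 = (197d)^2 is a perfect square in Q — but 197·11 = 2167 is not a perfect square (since 197 and 11 are distinct squarefree integers). Contradiction. Hence √11 ∉ Q(√197), so x^2 - 11 stays irreducible over Q(√197) and [Q(√197, √11) : Q(√197)] = 2. By the tower law, [Q(√197, √11) : Q] = 2 · 2 = 4.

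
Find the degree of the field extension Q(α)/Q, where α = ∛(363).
[Q(α):Q] = 3

The minimal polynomial of α is x^3 - 363, irreducible over Q since 363 is not a perfect cube (so x^3 - 363 has no rational root). Hence [Q(α):Q] = deg(m_α) = 3.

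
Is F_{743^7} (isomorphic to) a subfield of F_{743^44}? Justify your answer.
No: F_{743^7} is not a subfield of F_{743^44}

F_{p^m} embeds in F_{p^n} iff m | n. Here 7 ∤ 44 (since 44 = 6·7 + 2 with remainder 2 ≠ 0), so F_{743^7} is not a subfield of F_{743^44}. Equivalently: if it were, the tower law would give 7 = [F_{743^7}:F_743] dividing [F_{743^44}:F_743] = 44, contradiction.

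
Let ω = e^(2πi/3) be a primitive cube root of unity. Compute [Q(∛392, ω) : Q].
[Q(∛392, ω) : Q] = 6

[Q(∛392):Q] = 3 (min poly x^3 - 392, irreducible since 392 is not a perfect cube). [Q(ω):Q] = 2 (min poly x^2 + x + 1). Since Q(∛392) ⊂ R and ω ∉ R, we have ω ∉ Q(∛392), so x^2 + x + 1 remains irreducible over Q(∛392) and [Q(∛392, ω) : Q(∛392)] = 2. By the tower law, [Q(∛392, ω) : Q] = 3 · 2 = 6. (In fact Q(∛392, ω) is the splitting field of x^3 - 392 over Q.)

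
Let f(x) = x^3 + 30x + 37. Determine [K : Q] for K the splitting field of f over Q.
[K : Q] = 6

By the rational root test, any rational root of the monic integer polynomial f(x) = x^3 + 30x + 37 must be an integer dividing the constant term 37, i.e. one of ±{1, 37}. Evaluating: f(1) = 68, f(-1) = 6, f(37) = 51800, f(-37) = -51726; none is 0, so f has no rational root and is therefore irreducible over Q (a cubic with no linear factor over a field is irreducible). For an irreducible cubic, the Galois group is A_3 or S_3 according as the discriminant disc(f) = -4a^3 - 27b^2 = -4·(30)^3 - 27·(37)^2 = -144963 is or is not a square in Q. Here disc(f) = -144963 is not a perfect square in Q, so the Galois group of f over Q is not contained in A_3 and must be all of S_3. The splitting field has degree |S_3| = 6 over Q, so [K : Q] = 6.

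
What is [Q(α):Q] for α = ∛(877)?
[Q(α):Q] = 3

The minimal polynomial of α is x^3 - 877, irreducible over Q since 877 is not a perfect cube (so x^3 - 877 has no rational root). Hence [Q(α):Q] = deg(m_α) = 3.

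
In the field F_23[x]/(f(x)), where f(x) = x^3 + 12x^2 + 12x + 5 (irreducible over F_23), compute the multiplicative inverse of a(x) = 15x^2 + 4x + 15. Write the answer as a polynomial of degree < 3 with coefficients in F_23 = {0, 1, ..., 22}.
a(x)^(-1) ≡ 18x + 18 (mod f(x))

Since f is irreducible over F_23, F_23[x]/(f) is a field and a(x) ≠ 0 has an inverse. Apply the extended Euclidean algorithm to f(x) and a(x) in F_23[x]: f(x) = (20x + 20)·a(x) + (4). The last nonzero remainder is the constant 4 = gcd(f, a) in F_23. Back-substituting through the division chain expresses 4 = s(x)·a(x) + t(x)·f(x) with s(x) ≡ 3x + 3 (mod f), so (3x + 3)·a(x) ≡ 4 (mod f). Multiplying by 4^(-1) ≡ 6 in F_23 gives a(x)^(-1) ≡ 6·(3x + 3) ≡ 18x + 18 (mod f). Check: (15x^2 + 4x + 15)·(18x + 18) = 17x^3 + 20x^2 + 20x + 17 ≡ 1 (mod x^3 + 12x^2 + 12x + 5).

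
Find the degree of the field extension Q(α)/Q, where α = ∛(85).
[Q(α):Q] = 3

The minimal polynomial of α is x^3 - 85, irreducible over Q since 85 is not a perfect cube (so x^3 - 85 has no rational root). Hence [Q(α):Q] = deg(m_α) = 3.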